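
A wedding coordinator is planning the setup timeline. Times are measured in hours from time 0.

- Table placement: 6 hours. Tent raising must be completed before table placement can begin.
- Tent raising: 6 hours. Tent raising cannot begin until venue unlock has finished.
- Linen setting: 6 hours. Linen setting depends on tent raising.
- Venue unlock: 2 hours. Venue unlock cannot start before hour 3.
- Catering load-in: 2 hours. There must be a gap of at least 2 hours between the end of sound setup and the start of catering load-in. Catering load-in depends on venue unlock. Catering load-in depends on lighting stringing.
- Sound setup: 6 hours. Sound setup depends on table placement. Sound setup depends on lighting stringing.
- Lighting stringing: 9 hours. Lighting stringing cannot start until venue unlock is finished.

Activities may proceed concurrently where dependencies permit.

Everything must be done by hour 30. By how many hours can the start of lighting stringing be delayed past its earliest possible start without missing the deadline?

Venue unlock cannot begin until its own release at hour 3. It runs from hour 3 to 3 + 2 = hour 5.
After venue unlock (finishes hour 5), lighting stringing can start at hour 5 and finishes at hour 14.

Working backward from the deadline:
Catering load-in has no dependents, so it just needs to finish by hour 30. Starting by 30 − 2 = hour 28 achieves that.
Sound setup feeds into catering load-in (must start by hour 28, minus 2-hour gap → hour 26); so sound setup must finish by hour 26 and therefore start by hour 20.
For lighting stringing: sound setup (must start by hour 20); catering load-in (must start by hour 28). The most restrictive is hour 20; with a 9-hour duration, lighting stringing must start by hour 11.
So lighting stringing can start as early as hour 5 and as late as hour 11, giving 11 − 5 = 6 hours of slack.

6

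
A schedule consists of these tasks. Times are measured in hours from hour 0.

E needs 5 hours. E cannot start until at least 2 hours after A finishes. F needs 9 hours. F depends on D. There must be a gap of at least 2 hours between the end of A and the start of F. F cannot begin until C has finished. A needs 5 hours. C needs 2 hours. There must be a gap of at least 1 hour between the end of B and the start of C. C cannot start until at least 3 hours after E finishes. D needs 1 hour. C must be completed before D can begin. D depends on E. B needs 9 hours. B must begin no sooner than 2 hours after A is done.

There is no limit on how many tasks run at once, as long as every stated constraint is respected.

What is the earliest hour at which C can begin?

17

A can start immediately at hour 0; it finishes at hour 5.
E waits on A (finishes hour 5, plus 2-hour gap → hour 7), so it starts at hour 7 and finishes at 7 + 5 = hour 12.
B cannot begin until A (finishes hour 5, plus 2-hour gap → hour 7). It runs from hour 7 to 7 + 9 = hour 16.
C waits on B (finishes hour 16, plus 1-hour gap → hour 17); E (finishes hour 12, plus 3-hour gap → hour 15). The latest of these is hour 17, which is the earliest C can start.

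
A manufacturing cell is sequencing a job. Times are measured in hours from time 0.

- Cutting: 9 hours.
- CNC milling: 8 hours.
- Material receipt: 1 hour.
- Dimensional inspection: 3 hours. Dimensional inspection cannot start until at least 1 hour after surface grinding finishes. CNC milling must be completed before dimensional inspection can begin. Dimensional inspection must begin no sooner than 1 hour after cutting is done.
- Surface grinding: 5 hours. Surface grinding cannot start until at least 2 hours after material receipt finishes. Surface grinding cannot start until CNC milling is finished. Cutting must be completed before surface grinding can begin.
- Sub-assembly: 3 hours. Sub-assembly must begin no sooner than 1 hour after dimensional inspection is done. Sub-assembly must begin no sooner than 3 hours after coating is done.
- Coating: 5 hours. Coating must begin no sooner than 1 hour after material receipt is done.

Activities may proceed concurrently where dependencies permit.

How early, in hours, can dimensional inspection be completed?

18

CNC milling can start immediately at hour 0; it finishes at hour 8.
Cutting can start immediately at hour 0; it finishes at hour 9.
Nothing blocks material receipt, so it runs from hour 0 to hour 1.
Surface grinding has to wait for material receipt (finishes hour 1, plus 2-hour gap → hour 3); CNC milling (finishes hour 8); cutting (finishes hour 9). The latest of these is hour 9, so surface grinding runs hour 9 to 9 + 5 = hour 14.
Dimensional inspection cannot start until surface grinding (finishes hour 14, plus 1-hour gap → hour 15); CNC milling (finishes hour 8); cutting (finishes hour 9, plus 1-hour gap → hour 10). The controlling bound is hour 15, so dimensional inspection finishes at 15 + 3 = hour 18.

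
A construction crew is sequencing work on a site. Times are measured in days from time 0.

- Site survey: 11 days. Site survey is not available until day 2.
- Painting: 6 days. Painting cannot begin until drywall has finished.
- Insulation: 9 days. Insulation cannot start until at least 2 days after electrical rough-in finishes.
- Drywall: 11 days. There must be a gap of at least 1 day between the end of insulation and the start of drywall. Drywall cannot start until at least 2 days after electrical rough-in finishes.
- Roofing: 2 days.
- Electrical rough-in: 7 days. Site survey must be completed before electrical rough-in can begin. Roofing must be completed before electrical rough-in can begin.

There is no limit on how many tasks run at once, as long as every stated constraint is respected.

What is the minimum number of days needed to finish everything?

Nothing blocks roofing, so it runs from day 0 to day 2.
Site survey waits on its own release at day 2, so it starts at day 2 and finishes at 2 + 11 = day 13.
Electrical rough-in has to wait for site survey (finishes day 13); roofing (finishes day 2). The latest of these is day 13, so electrical rough-in runs day 13 to 13 + 7 = day 20.
Insulation cannot begin until electrical rough-in (finishes day 20, plus 2-day gap → day 22). It runs from day 22 to 22 + 9 = day 31.
For drywall: insulation (finishes day 31, plus 1-day gap → day 32); electrical rough-in (finishes day 20, plus 2-day gap → day 22). Taking the maximum gives a start of day 32, and it finishes at 32 + 11 = day 43.
Painting cannot begin until drywall (finishes day 43). It runs from day 43 to 43 + 6 = day 49.
All tasks are finished once the last one completes. Finish times: Site survey at 13, Roofing at 2, Electrical rough-in at 20, Insulation at 31, Drywall at 43, Painting at 49. The latest is day 49.

49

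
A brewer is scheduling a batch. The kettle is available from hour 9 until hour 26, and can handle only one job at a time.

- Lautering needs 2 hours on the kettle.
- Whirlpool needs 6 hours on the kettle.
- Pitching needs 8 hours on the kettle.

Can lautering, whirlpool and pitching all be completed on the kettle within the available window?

Yes

The kettle window is 26 − 9 = 17 hours.
Running back to back, the jobs need 2 + 6 + 8 = 16 hours on the kettle.
Since 16 ≤ 17, they fit within the window.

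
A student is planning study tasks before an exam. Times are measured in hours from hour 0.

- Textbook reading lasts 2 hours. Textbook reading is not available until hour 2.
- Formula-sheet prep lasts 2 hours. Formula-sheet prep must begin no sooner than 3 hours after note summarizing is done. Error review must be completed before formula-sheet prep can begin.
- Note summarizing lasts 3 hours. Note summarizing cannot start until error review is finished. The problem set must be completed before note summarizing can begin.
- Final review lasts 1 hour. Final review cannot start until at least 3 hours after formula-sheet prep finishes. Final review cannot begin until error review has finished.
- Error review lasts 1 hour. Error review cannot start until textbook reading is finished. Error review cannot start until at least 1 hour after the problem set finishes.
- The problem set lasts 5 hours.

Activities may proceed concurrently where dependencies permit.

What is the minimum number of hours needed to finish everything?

Nothing blocks the problem set, so it runs from hour 0 to hour 5.
After its own release at hour 2, textbook reading can start at hour 2 and finishes at hour 4.
Error review cannot start until textbook reading (finishes hour 4); the problem set (finishes hour 5, plus 1-hour gap → hour 6). The controlling bound is hour 6, so error review finishes at 6 + 1 = hour 7.
Note summarizing needs all of error review (finishes hour 7); the problem set (finishes hour 5). That puts its earliest start at hour 7; it finishes at 7 + 3 = hour 10.
Formula-sheet prep cannot start until note summarizing (finishes hour 10, plus 3-hour gap → hour 13); error review (finishes hour 7). The controlling bound is hour 13, so formula-sheet prep finishes at 13 + 2 = hour 15.
Final review needs all of formula-sheet prep (finishes hour 15, plus 3-hour gap → hour 18); error review (finishes hour 7). That puts its earliest start at hour 18; it finishes at 18 + 1 = hour 19.
All tasks are finished once the last one completes. Finish times: Textbook reading at 4, The problem set at 5, Error review at 7, Note summarizing at 10, Formula-sheet prep at 15, Final review at 19. The latest is hour 19.

19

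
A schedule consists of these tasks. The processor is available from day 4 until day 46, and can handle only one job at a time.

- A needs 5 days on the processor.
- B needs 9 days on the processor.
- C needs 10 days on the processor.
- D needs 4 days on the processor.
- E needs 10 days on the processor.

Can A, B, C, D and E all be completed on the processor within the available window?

The processor window is 46 − 4 = 42 days.
Running back to back, the jobs need 5 + 9 + 10 + 4 + 10 = 38 days on the processor.
Since 38 ≤ 42, they fit within the window.

Yes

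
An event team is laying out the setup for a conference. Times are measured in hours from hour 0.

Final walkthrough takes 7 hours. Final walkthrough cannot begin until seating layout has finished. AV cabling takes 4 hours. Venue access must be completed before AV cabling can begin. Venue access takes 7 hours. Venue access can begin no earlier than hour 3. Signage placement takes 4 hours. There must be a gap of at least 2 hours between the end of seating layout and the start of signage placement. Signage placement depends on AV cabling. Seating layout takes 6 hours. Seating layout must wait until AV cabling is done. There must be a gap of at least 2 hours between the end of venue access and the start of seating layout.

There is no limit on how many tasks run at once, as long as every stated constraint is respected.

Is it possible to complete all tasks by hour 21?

No

Venue access waits on its own release at hour 3, so it starts at hour 3 and finishes at 3 + 7 = hour 10.
After venue access (finishes hour 10), AV cabling can start at hour 10 and finishes at hour 14.
For seating layout: AV cabling (finishes hour 14); venue access (finishes hour 10, plus 2-hour gap → hour 12). Taking the maximum gives a start of hour 14, and it finishes at 14 + 6 = hour 20.
After seating layout (finishes hour 20), final walkthrough can start at hour 20 and finishes at hour 27.
Signage placement cannot start until seating layout (finishes hour 20, plus 2-hour gap → hour 22); AV cabling (finishes hour 14). The controlling bound is hour 22, so signage placement finishes at 22 + 4 = hour 26.
The earliest everything can be done is hour 27, which is after the deadline of 21, so it is not possible.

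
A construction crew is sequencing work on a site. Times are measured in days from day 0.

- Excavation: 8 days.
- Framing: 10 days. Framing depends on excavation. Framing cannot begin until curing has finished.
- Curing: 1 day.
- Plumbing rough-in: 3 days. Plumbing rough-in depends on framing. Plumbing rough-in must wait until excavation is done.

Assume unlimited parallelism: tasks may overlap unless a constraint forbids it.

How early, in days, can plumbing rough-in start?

18

Nothing blocks curing, so it runs from day 0 to day 1.
Excavation can start immediately at day 0; it finishes at day 8.
Framing has to wait for excavation (finishes day 8); curing (finishes day 1). The latest of these is day 8, so framing runs day 8 to 8 + 10 = day 18.
Plumbing rough-in waits on framing (finishes day 18); excavation (finishes day 8). The latest of these is day 18, which is the earliest plumbing rough-in can start.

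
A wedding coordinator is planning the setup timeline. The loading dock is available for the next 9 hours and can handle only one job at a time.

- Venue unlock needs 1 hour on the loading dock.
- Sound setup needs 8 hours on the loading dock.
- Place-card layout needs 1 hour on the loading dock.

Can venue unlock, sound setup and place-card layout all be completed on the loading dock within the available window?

Running back to back, the jobs need 1 + 8 + 1 = 10 hours on the loading dock.
Since 10 > 9, they cannot all fit.

No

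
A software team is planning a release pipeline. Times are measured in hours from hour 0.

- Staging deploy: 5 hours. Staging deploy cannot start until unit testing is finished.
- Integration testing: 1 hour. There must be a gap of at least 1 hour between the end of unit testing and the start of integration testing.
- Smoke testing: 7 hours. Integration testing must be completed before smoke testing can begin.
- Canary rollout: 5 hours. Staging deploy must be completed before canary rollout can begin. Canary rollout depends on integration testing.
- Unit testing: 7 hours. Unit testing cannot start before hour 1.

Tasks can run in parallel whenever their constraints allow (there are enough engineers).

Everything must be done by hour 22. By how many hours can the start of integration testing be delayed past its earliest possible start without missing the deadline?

5

Unit testing cannot begin until its own release at hour 1. It runs from hour 1 to 1 + 7 = hour 8.
Integration testing waits on unit testing (finishes hour 8, plus 1-hour gap → hour 9), so it starts at hour 9 and finishes at 9 + 1 = hour 10.

Working backward from the deadline:
Smoke testing must finish by hour 22; it takes 7 hours, so it must start by 22 − 7 = hour 15.
To finish by hour 22, canary rollout (duration 5) must start no later than hour 17.
Integration testing feeds smoke testing (must start by hour 15); canary rollout (must start by hour 17). Taking the minimum, integration testing must finish by hour 15 and start by 15 − 1 = hour 14.
So integration testing can start as early as hour 9 and as late as hour 14, giving 14 − 9 = 5 hours of slack.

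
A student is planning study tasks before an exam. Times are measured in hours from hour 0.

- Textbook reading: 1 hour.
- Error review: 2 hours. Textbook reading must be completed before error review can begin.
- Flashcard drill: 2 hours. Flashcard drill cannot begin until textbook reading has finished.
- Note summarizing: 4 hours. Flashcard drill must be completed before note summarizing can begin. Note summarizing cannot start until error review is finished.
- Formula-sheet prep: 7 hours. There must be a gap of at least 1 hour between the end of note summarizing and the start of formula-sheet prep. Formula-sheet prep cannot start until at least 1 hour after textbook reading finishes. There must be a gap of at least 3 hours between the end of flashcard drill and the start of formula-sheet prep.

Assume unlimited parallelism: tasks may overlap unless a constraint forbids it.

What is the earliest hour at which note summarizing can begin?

Nothing blocks textbook reading, so it runs from hour 0 to hour 1.
After textbook reading (finishes hour 1), error review can start at hour 1 and finishes at hour 3.
Flashcard drill cannot begin until textbook reading (finishes hour 1). It runs from hour 1 to 1 + 2 = hour 3.
Note summarizing waits on flashcard drill (finishes hour 3); error review (finishes hour 3). The latest of these is hour 3, which is the earliest note summarizing can start.

3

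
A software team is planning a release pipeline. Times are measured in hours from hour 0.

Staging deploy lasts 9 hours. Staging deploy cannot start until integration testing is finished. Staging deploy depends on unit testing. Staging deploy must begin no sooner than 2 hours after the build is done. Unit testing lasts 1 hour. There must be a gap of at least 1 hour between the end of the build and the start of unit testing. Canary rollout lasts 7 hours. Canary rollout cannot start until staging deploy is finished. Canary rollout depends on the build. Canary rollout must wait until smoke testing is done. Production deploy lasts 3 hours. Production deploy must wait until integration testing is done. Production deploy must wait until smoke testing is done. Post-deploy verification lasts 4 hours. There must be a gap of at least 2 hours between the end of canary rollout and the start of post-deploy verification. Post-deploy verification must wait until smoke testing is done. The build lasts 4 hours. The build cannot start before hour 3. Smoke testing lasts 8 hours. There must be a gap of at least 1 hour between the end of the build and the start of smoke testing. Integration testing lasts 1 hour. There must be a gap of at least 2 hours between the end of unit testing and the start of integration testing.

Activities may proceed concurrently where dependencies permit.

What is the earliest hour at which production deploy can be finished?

After its own release at hour 3, the build can start at hour 3 and finishes at hour 7.
After the build (finishes hour 7, plus 1-hour gap → hour 8), smoke testing can start at hour 8 and finishes at hour 16.
Unit testing cannot begin until the build (finishes hour 7, plus 1-hour gap → hour 8). It runs from hour 8 to 8 + 1 = hour 9.
After unit testing (finishes hour 9, plus 2-hour gap → hour 11), integration testing can start at hour 11 and finishes at hour 12.
Production deploy cannot start until integration testing (finishes hour 12); smoke testing (finishes hour 16). The controlling bound is hour 16, so production deploy finishes at 16 + 3 = hour 19.

19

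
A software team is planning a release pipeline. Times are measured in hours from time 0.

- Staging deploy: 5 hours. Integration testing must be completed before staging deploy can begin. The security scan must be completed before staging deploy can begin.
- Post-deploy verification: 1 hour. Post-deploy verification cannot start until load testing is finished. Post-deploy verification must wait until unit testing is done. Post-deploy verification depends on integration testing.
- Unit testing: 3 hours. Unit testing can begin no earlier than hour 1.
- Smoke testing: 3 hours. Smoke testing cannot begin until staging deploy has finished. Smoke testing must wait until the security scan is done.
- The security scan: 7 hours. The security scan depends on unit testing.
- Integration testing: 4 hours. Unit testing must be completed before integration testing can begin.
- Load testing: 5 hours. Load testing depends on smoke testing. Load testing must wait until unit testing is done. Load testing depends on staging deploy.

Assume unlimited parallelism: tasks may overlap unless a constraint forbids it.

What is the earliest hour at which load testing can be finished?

Unit testing waits on its own release at hour 1, so it starts at hour 1 and finishes at 1 + 3 = hour 4.
The security scan cannot begin until unit testing (finishes hour 4). It runs from hour 4 to 4 + 7 = hour 11.
Integration testing waits on unit testing (finishes hour 4), so it starts at hour 4 and finishes at 4 + 4 = hour 8.
Staging deploy needs all of integration testing (finishes hour 8); the security scan (finishes hour 11). That puts its earliest start at hour 11; it finishes at 11 + 5 = hour 16.
Smoke testing cannot start until staging deploy (finishes hour 16); the security scan (finishes hour 11). The controlling bound is hour 16, so smoke testing finishes at 16 + 3 = hour 19.
Load testing has to wait for smoke testing (finishes hour 19); unit testing (finishes hour 4); staging deploy (finishes hour 16). The latest of these is hour 19, so load testing runs hour 19 to 19 + 5 = hour 24.

24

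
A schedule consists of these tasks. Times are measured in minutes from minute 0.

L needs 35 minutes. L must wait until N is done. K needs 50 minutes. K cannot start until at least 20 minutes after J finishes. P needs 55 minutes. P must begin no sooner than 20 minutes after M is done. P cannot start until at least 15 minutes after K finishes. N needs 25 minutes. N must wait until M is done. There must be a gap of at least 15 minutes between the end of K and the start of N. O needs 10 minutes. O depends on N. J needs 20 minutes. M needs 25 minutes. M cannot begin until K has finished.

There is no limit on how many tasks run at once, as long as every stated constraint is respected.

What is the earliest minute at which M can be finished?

J can start immediately at minute 0; it finishes at minute 20.
K waits on J (finishes minute 20, plus 20-minute gap → minute 40), so it starts at minute 40 and finishes at 40 + 50 = minute 90.
M waits on K (finishes minute 90), so it starts at minute 90 and finishes at 90 + 25 = minute 115.

115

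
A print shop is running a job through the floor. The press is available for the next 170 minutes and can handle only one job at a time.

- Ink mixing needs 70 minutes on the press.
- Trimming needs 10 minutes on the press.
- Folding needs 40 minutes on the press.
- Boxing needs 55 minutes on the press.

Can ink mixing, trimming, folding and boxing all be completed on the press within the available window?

No

Running back to back, the jobs need 70 + 10 + 40 + 55 = 175 minutes on the press.
Since 175 > 170, they cannot all fit.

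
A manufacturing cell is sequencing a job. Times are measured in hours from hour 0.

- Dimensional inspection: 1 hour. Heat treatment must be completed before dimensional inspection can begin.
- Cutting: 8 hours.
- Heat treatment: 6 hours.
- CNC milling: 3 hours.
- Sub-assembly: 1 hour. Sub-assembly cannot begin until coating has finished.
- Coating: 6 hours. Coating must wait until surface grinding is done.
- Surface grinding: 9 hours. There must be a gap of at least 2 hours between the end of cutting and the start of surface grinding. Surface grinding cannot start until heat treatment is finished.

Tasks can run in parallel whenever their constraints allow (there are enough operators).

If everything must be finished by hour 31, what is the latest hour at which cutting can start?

Nothing follows sub-assembly; the deadline of hour 31 is its only limit. It must start by 31 − 1 = hour 30.
Since sub-assembly (must start by hour 30) depends on it, coating must finish by hour 30. Backing off its 6-hour duration gives a latest start of hour 24.
Surface grinding must finish before coating (must start by hour 24). With a 9-hour duration, surface grinding must start by 24 − 9 = hour 15.
Since surface grinding (must start by hour 15, minus 2-hour gap → hour 13) depends on it, cutting must finish by hour 13. Backing off its 8-hour duration gives a latest start of hour 5.

5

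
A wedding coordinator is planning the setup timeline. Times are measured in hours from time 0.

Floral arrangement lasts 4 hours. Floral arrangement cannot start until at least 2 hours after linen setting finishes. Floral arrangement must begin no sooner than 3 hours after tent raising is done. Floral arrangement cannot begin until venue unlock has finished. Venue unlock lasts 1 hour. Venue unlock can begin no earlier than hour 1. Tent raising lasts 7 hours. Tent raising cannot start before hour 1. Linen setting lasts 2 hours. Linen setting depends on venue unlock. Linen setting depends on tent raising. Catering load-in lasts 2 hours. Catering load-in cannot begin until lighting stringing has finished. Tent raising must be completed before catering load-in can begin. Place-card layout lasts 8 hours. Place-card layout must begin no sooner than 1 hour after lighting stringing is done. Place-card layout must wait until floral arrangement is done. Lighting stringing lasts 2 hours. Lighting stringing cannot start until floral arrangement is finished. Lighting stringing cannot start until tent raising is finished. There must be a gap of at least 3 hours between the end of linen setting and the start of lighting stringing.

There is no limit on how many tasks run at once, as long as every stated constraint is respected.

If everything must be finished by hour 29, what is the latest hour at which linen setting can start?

10

Catering load-in has no dependents, so it just needs to finish by hour 29. Starting by 29 − 2 = hour 27 achieves that.
To finish by hour 29, place-card layout (duration 8) must start no later than hour 21.
Lighting stringing feeds catering load-in (must start by hour 27); place-card layout (must start by hour 21, minus 1-hour gap → hour 20). Taking the minimum, lighting stringing must finish by hour 20 and start by 20 − 2 = hour 18.
Floral arrangement has several dependents: lighting stringing (must start by hour 18); place-card layout (must start by hour 21). The earliest of those limits is hour 18, so floral arrangement must start by 18 − 4 = hour 14.
Linen setting has several dependents: floral arrangement (must start by hour 14, minus 2-hour gap → hour 12); lighting stringing (must start by hour 18, minus 3-hour gap → hour 15). The earliest of those limits is hour 12, so linen setting must start by 12 − 2 = hour 10.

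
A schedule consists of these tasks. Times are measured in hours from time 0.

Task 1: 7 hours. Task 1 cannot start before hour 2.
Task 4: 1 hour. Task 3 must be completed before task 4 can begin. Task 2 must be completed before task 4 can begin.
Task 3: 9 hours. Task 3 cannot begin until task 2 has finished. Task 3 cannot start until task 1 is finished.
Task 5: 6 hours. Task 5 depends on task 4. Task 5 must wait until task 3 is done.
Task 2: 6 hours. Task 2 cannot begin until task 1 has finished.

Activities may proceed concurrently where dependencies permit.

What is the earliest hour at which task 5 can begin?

Task 1 cannot begin until its own release at hour 2. It runs from hour 2 to 2 + 7 = hour 9.
Task 2 cannot begin until task 1 (finishes hour 9). It runs from hour 9 to 9 + 6 = hour 15.
Task 3 has to wait for task 2 (finishes hour 15); task 1 (finishes hour 9). The latest of these is hour 15, so task 3 runs hour 15 to 15 + 9 = hour 24.
Task 4 cannot start until task 3 (finishes hour 24); task 2 (finishes hour 15). The controlling bound is hour 24, so task 4 finishes at 24 + 1 = hour 25.
Task 5 waits on task 4 (finishes hour 25); task 3 (finishes hour 24). The latest of these is hour 25, which is the earliest task 5 can start.

25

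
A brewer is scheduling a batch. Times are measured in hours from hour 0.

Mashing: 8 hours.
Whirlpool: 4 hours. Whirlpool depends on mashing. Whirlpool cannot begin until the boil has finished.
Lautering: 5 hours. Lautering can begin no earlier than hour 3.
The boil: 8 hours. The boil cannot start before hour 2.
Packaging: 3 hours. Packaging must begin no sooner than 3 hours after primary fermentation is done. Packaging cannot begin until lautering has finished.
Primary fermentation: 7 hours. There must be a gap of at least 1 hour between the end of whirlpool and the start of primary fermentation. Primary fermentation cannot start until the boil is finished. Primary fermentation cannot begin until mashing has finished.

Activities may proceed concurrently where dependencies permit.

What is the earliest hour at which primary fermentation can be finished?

After its own release at hour 2, the boil can start at hour 2 and finishes at hour 10.
Mashing can start immediately at hour 0; it finishes at hour 8.
Whirlpool cannot start until mashing (finishes hour 8); the boil (finishes hour 10). The controlling bound is hour 10, so whirlpool finishes at 10 + 4 = hour 14.
For primary fermentation: whirlpool (finishes hour 14, plus 1-hour gap → hour 15); the boil (finishes hour 10); mashing (finishes hour 8). Taking the maximum gives a start of hour 15, and it finishes at 15 + 7 = hour 22.

22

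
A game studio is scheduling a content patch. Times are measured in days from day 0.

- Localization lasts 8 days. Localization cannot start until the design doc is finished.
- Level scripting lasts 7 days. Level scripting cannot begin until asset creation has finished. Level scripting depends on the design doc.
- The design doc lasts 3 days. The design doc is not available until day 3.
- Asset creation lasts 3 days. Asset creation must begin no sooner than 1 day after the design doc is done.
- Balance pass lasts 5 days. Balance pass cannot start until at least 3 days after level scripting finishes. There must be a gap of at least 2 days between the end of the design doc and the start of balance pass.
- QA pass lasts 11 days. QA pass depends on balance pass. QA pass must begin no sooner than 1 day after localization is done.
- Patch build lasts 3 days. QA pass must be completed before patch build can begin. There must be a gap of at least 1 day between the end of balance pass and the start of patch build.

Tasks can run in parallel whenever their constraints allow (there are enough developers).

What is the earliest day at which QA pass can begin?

25

The design doc waits on its own release at day 3, so it starts at day 3 and finishes at 3 + 3 = day 6.
Localization cannot begin until the design doc (finishes day 6). It runs from day 6 to 6 + 8 = day 14.
Asset creation waits on the design doc (finishes day 6, plus 1-day gap → day 7), so it starts at day 7 and finishes at 7 + 3 = day 10.
Level scripting needs all of asset creation (finishes day 10); the design doc (finishes day 6). That puts its earliest start at day 10; it finishes at 10 + 7 = day 17.
Balance pass needs all of level scripting (finishes day 17, plus 3-day gap → day 20); the design doc (finishes day 6, plus 2-day gap → day 8). That puts its earliest start at day 20; it finishes at 20 + 5 = day 25.
QA pass waits on balance pass (finishes day 25); localization (finishes day 14, plus 1-day gap → day 15). The latest of these is day 25, which is the earliest QA pass can start.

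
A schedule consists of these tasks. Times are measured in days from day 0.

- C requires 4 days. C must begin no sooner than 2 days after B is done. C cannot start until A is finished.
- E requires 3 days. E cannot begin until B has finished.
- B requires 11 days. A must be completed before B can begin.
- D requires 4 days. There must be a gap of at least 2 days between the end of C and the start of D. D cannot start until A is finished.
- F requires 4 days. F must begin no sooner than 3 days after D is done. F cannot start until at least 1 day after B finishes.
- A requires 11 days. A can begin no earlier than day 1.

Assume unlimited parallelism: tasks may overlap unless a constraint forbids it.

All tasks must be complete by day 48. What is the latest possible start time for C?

To finish by day 48, F (duration 4) must start no later than day 44.
Since F (must start by day 44, minus 3-day gap → day 41) depends on it, D must finish by day 41. Backing off its 4-day duration gives a latest start of day 37.
Since D (must start by day 37, minus 2-day gap → day 35) depends on it, C must finish by day 35. Backing off its 4-day duration gives a latest start of day 31.

31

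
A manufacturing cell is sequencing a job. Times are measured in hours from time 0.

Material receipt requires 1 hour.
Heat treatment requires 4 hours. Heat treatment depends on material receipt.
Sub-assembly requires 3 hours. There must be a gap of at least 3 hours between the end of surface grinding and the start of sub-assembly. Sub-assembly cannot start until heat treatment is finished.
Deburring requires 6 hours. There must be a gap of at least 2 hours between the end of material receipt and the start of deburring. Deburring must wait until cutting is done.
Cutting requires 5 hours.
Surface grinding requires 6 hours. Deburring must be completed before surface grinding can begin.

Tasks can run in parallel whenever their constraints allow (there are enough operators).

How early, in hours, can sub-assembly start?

20

Nothing blocks cutting, so it runs from hour 0 to hour 5.
Material receipt has no prerequisites, so it starts at hour 0 and finishes at hour 1.
After material receipt (finishes hour 1), heat treatment can start at hour 1 and finishes at hour 5.
Deburring needs all of material receipt (finishes hour 1, plus 2-hour gap → hour 3); cutting (finishes hour 5). That puts its earliest start at hour 5; it finishes at 5 + 6 = hour 11.
After deburring (finishes hour 11), surface grinding can start at hour 11 and finishes at hour 17.
Sub-assembly waits on surface grinding (finishes hour 17, plus 3-hour gap → hour 20); heat treatment (finishes hour 5). The latest of these is hour 20, which is the earliest sub-assembly can start.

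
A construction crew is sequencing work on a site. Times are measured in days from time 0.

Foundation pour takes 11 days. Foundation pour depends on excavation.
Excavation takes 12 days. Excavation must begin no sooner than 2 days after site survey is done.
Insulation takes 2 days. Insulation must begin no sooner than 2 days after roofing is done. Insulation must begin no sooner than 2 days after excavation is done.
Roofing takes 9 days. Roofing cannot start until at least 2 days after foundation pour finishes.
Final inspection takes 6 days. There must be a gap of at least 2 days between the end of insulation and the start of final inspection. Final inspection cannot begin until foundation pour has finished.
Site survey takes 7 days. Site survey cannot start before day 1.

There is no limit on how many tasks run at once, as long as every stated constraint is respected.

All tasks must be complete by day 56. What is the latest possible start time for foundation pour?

22

Final inspection must finish by day 56; it takes 6 days, so it must start by 56 − 6 = day 50.
Insulation feeds into final inspection (must start by day 50, minus 2-day gap → day 48); so insulation must finish by day 48 and therefore start by day 46.
Roofing must finish before insulation (must start by day 46, minus 2-day gap → day 44). With a 9-day duration, roofing must start by 44 − 9 = day 35.
Foundation pour must finish in time for roofing (must start by day 35, minus 2-day gap → day 33); final inspection (must start by day 50). The tightest is day 33, so foundation pour must start by 33 − 11 = day 22.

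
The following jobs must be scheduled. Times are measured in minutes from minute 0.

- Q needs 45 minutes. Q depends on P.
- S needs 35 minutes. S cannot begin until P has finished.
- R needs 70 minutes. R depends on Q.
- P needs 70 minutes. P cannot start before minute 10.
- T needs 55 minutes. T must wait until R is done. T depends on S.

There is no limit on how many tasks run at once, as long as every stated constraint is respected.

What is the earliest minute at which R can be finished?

195

After its own release at minute 10, P can start at minute 10 and finishes at minute 80.
Q cannot begin until P (finishes minute 80). It runs from minute 80 to 80 + 45 = minute 125.
R cannot begin until Q (finishes minute 125). It runs from minute 125 to 125 + 70 = minute 195.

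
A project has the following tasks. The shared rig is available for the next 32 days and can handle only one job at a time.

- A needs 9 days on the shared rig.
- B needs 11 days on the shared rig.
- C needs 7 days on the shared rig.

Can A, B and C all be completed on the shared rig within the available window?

Running back to back, the jobs need 9 + 11 + 7 = 27 days on the shared rig.
Since 27 ≤ 32, they fit within the window.

Yes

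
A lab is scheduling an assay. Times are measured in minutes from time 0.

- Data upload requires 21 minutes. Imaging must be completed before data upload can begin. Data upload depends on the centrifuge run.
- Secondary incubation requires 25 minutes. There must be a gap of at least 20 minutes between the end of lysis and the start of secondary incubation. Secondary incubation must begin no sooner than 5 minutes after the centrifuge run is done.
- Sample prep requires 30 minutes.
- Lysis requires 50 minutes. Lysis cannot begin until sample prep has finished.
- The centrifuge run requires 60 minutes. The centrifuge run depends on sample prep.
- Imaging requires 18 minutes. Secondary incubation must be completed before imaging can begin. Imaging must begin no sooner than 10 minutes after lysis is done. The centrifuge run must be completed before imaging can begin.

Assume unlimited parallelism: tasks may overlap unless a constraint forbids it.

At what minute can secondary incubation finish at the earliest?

Nothing blocks sample prep, so it runs from minute 0 to minute 30.
After sample prep (finishes minute 30), the centrifuge run can start at minute 30 and finishes at minute 90.
Lysis waits on sample prep (finishes minute 30), so it starts at minute 30 and finishes at 30 + 50 = minute 80.
Secondary incubation cannot start until lysis (finishes minute 80, plus 20-minute gap → minute 100); the centrifuge run (finishes minute 90, plus 5-minute gap → minute 95). The controlling bound is minute 100, so secondary incubation finishes at 100 + 25 = minute 125.

125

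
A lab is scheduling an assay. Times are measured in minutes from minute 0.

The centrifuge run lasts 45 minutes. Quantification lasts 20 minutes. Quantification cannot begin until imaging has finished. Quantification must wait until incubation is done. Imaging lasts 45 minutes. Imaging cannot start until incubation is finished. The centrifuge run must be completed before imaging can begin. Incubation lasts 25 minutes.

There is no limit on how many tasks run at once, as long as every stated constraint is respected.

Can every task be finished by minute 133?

Yes

The centrifuge run has no prerequisites, so it starts at minute 0 and finishes at minute 45.
Incubation can start immediately at minute 0; it finishes at minute 25.
For imaging: incubation (finishes minute 25); the centrifuge run (finishes minute 45). Taking the maximum gives a start of minute 45, and it finishes at 45 + 45 = minute 90.
Quantification cannot start until imaging (finishes minute 90); incubation (finishes minute 25). The controlling bound is minute 90, so quantification finishes at 90 + 20 = minute 110.
Every task is finished by minute 110, which is no later than the deadline of 133, so the schedule is feasible.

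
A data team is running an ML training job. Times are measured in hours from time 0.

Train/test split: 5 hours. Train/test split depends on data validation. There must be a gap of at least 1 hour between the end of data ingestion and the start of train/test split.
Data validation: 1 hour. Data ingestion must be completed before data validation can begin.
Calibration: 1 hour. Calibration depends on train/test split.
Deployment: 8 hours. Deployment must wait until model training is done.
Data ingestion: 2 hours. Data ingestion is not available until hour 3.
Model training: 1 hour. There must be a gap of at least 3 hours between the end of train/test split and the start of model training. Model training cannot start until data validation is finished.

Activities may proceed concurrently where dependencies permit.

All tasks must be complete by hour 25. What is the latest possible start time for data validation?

Nothing follows deployment; the deadline of hour 25 is its only limit. It must start by 25 − 8 = hour 17.
Model training must finish before deployment (must start by hour 17). With a 1-hour duration, model training must start by 17 − 1 = hour 16.
To finish by hour 25, calibration (duration 1) must start no later than hour 24.
Train/test split has several dependents: model training (must start by hour 16, minus 3-hour gap → hour 13); calibration (must start by hour 24). The earliest of those limits is hour 13, so train/test split must start by 13 − 5 = hour 8.
Data validation has several dependents: train/test split (must start by hour 8); model training (must start by hour 16). The earliest of those limits is hour 8, so data validation must start by 8 − 1 = hour 7.

7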